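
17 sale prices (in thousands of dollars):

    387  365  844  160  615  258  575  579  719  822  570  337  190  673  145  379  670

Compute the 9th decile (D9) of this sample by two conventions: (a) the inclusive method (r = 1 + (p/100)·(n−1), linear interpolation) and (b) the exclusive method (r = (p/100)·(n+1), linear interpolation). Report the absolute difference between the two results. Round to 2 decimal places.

Sorted: 145, 160, 190, 258, 337, 365, 379, 387, 570, 575, 579, 615, 670, 673, 719, 822, 844.
n = 17.
(a) r = 15.4; between ranks 15 (719) and 16 (822): 760.2.
(b) r = 16.2; between ranks 16 (822) and 17 (844): 826.4.
|760.2 − 826.4| = 66.2.

66.20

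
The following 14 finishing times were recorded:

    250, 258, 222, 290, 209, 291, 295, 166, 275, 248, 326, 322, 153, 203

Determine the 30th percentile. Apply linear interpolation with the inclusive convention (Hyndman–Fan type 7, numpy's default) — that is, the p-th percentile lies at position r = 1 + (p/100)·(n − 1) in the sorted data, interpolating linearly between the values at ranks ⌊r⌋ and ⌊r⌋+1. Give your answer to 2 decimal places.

220.70

Sorted: 153, 166, 203, 209, 222, 248, 250, 258, 275, 290, 291, 295, 322, 326.
n = 14.
r = 1 + (30/100)·(14 − 1) = 1 + 3.9 = 4.9.
Rank 4 is 209 and rank 5 is 222.
Interpolate: 209 + 0.9·(222 − 209) = 209 + 0.9·13 = 220.7.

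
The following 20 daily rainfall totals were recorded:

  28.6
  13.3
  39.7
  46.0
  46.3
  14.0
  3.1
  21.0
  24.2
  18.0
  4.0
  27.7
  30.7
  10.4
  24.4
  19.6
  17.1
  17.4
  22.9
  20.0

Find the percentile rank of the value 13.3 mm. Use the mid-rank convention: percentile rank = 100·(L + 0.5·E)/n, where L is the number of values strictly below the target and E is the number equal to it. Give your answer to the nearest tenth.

Sorted: 3.1, 4.0, 10.4, 13.3, 14.0, 17.1, 17.4, 18.0, 19.6, 20.0, 21.0, 22.9, 24.2, 24.4, 27.7, 28.6, 30.7, 39.7, 46.0, 46.3.
Count below 13.3: L = 3; count equal: E = 1; n = 20.
Percentile rank = 100·(3 + 0.5·1)/20 = 100·3.5/20 = 17.5.

17.5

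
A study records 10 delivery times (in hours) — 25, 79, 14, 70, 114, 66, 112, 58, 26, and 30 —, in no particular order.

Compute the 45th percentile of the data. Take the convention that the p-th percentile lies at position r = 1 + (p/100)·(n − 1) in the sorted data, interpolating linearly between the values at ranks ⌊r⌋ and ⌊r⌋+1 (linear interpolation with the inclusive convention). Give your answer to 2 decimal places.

58.40

Sorted: 14, 25, 26, 30, 58, 66, 70, 79, 112, 114.
n = 10.
r = 1 + (45/100)·(10 − 1) = 1 + 4.05 = 5.05.
Rank 5 is 58 and rank 6 is 66.
Interpolate: 58 + 0.05·(66 − 58) = 58 + 0.05·8 = 58.4.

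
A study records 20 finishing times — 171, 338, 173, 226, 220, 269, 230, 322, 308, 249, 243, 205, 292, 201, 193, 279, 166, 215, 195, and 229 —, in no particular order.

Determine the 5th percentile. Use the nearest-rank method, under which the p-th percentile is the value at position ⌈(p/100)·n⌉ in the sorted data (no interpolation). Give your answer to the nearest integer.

Sorted: 166, 171, 173, 193, 195, 201, 205, 215, 220, 226, 229, 230, 243, 249, 269, 279, 292, 308, 322, 338.
n = 20.
Position = ⌈5/100 · 20⌉ = ⌈1⌉ = 1.
The value at rank 1 is 166.

166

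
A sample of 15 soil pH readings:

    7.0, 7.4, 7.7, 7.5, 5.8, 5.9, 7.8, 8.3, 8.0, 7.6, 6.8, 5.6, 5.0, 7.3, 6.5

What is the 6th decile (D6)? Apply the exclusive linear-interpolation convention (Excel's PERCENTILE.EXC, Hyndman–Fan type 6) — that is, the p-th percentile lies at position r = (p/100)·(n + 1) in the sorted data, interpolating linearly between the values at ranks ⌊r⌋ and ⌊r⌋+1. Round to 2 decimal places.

Sorted: 5.0, 5.6, 5.8, 5.9, 6.5, 6.8, 7.0, 7.3, 7.4, 7.5, 7.6, 7.7, 7.8, 8.0, 8.3.
n = 15.
r = (60/100)·(15 + 1) = 9.6.
Rank 9 is 7.4 and rank 10 is 7.5.
Interpolate: 7.4 + 0.6·(7.5 − 7.4) = 7.4 + 0.6·0.1 = 7.46.

7.46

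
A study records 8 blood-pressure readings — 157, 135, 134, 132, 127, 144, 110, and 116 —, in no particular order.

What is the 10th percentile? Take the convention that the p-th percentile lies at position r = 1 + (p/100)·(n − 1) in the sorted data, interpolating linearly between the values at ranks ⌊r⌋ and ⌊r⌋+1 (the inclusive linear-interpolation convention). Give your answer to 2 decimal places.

114.20

Sorted: 110, 116, 127, 132, 134, 135, 144, 157.
n = 8.
r = 1 + (10/100)·(8 − 1) = 1 + 0.7 = 1.7.
Rank 1 is 110 and rank 2 is 116.
Interpolate: 110 + 0.7·(116 − 110) = 110 + 0.7·6 = 114.2.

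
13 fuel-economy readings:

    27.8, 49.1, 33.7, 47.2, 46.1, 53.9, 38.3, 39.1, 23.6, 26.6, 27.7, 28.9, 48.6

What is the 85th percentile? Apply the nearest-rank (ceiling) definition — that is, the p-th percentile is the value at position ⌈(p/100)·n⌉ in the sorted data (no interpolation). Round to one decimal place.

Sorted: 23.6, 26.6, 27.7, 27.8, 28.9, 33.7, 38.3, 39.1, 46.1, 47.2, 48.6, 49.1, 53.9.
n = 13.
Position = ⌈85/100 · 13⌉ = ⌈11.05⌉ = 12.
The value at rank 12 is 49.1.

49.1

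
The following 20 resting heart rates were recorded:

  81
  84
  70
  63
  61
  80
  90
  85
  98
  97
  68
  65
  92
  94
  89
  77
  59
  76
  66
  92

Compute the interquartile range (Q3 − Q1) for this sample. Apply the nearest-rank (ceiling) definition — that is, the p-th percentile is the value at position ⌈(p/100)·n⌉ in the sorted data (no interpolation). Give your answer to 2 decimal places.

Sorted: 59, 61, 63, 65, 66, 68, 70, 76, 77, 80, 81, 84, 85, 89, 90, 92, 92, 94, 97, 98.
n = 20.
P25: rank ⌈25/100·20⌉ = 5 → 66.
P75: rank ⌈75/100·20⌉ = 15 → 90.
Difference: 90 − 66 = 24.

24.00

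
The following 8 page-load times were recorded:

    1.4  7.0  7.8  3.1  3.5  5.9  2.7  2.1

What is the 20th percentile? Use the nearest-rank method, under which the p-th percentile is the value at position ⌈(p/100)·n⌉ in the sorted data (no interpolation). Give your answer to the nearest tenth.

2.1

Sorted: 1.4, 2.1, 2.7, 3.1, 3.5, 5.9, 7.0, 7.8.
n = 8.
Position = ⌈20/100 · 8⌉ = ⌈1.6⌉ = 2.
The value at rank 2 is 2.1.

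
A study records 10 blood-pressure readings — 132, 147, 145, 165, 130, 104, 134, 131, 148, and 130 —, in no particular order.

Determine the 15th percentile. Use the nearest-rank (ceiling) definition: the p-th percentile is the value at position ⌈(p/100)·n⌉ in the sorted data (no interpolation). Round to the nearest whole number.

130

Sorted: 104, 130, 130, 131, 132, 134, 145, 147, 148, 165.
n = 10.
Position = ⌈15/100 · 10⌉ = ⌈1.5⌉ = 2.
The value at rank 2 is 130.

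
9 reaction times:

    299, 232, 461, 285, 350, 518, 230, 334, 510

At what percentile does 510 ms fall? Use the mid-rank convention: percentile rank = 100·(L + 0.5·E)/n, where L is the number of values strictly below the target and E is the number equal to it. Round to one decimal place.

Sorted: 230, 232, 285, 299, 334, 350, 461, 510, 518.
Count below 510: L = 7; count equal: E = 1; n = 9.
Percentile rank = 100·(7 + 0.5·1)/9 = 100·7.5/9 = 83.33.

83.3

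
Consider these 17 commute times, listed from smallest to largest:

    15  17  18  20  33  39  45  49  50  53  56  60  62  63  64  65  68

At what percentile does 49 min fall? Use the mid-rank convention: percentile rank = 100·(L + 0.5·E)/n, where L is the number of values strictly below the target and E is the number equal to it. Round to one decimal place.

Count below 49: L = 7; count equal: E = 1; n = 17.
Percentile rank = 100·(7 + 0.5·1)/17 = 100·7.5/17 = 44.12.

44.1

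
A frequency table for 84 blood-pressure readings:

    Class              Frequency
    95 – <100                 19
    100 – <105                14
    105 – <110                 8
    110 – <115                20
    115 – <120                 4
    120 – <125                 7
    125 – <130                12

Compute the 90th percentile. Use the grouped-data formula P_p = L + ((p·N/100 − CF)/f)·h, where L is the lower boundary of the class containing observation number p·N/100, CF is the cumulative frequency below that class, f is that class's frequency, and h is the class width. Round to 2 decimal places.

126.50

N = 84; target position k = 90/100 · 84 = 75.6.
Cumulative frequencies: 19, 33, 41, 61, 65, 72, 84.
Observation 75.6 falls in the class 125 – <130.
L = 125, CF = 72, f = 12, h = 5.
P90 = 125 + ((75.6 − 72)/12)·5 = 125 + 1.5 = 126.5.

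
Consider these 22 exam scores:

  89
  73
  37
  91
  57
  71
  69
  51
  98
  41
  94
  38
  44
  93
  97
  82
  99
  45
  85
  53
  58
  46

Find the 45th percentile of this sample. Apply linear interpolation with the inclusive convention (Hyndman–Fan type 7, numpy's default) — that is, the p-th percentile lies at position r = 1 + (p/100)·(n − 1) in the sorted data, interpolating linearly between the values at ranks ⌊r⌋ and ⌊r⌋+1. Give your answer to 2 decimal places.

62.95

Sorted: 37, 38, 41, 44, 45, 46, 51, 53, 57, 58, 69, 71, 73, 82, 85, 89, 91, 93, 94, 97, 98, 99.
n = 22.
r = 1 + (45/100)·(22 − 1) = 1 + 9.45 = 10.45.
Rank 10 is 58 and rank 11 is 69.
Interpolate: 58 + 0.45·(69 − 58) = 58 + 0.45·11 = 62.95.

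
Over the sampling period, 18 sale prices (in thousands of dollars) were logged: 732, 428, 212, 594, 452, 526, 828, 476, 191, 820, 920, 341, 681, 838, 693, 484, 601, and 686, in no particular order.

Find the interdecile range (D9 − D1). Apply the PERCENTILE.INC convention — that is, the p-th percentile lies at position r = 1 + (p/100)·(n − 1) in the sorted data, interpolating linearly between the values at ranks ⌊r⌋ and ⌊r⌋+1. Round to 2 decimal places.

Sorted: 191, 212, 341, 428, 452, 476, 484, 526, 594, 601, 681, 686, 693, 732, 820, 828, 838, 920.
n = 18.
P10: r = 2.7; ranks 2–3 are 212, 341; interpolating gives 302.3.
P90: r = 16.3; ranks 16–17 are 828, 838; interpolating gives 831.
Difference: 831 − 302.3 = 528.7.

528.70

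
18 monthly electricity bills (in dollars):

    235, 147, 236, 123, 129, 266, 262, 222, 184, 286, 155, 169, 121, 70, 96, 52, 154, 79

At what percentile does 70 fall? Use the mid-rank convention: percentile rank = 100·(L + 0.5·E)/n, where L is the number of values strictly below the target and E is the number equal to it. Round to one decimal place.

8.3

Sorted: 52, 70, 79, 96, 121, 123, 129, 147, 154, 155, 169, 184, 222, 235, 236, 262, 266, 286.
Count below 70: L = 1; count equal: E = 1; n = 18.
Percentile rank = 100·(1 + 0.5·1)/18 = 100·1.5/18 = 8.333.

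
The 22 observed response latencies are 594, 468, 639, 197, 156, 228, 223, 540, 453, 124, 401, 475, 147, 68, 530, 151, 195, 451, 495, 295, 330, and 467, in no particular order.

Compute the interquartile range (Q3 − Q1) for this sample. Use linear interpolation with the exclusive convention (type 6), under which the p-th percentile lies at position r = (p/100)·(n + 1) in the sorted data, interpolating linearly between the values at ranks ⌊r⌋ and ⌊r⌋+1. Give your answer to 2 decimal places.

Sorted: 68, 124, 147, 151, 156, 195, 197, 223, 228, 295, 330, 401, 451, 453, 467, 468, 475, 495, 530, 540, 594, 639.
n = 22.
P25: r = 5.75; ranks 5–6 are 156, 195; interpolating gives 185.25.
P75: r = 17.25; ranks 17–18 are 475, 495; interpolating gives 480.
Difference: 480 − 185.25 = 294.75.

294.75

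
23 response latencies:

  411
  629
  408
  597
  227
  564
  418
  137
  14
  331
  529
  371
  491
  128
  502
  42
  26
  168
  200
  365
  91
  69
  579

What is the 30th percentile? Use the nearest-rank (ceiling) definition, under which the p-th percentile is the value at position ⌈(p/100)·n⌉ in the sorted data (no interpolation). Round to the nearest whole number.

Sorted: 14, 26, 42, 69, 91, 128, 137, 168, 200, 227, 331, 365, 371, 408, 411, 418, 491, 502, 529, 564, 579, 597, 629.
n = 23.
Position = ⌈30/100 · 23⌉ = ⌈6.9⌉ = 7.
The value at rank 7 is 137.

137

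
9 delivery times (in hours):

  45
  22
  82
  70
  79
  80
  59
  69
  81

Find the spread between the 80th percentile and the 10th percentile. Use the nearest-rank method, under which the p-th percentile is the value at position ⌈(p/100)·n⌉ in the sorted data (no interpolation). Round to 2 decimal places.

59.00

Sorted: 22, 45, 59, 69, 70, 79, 80, 81, 82.
n = 9.
P10: rank ⌈10/100·9⌉ = 1 → 22.
P80: rank ⌈80/100·9⌉ = 8 → 81.
Difference: 81 − 22 = 59.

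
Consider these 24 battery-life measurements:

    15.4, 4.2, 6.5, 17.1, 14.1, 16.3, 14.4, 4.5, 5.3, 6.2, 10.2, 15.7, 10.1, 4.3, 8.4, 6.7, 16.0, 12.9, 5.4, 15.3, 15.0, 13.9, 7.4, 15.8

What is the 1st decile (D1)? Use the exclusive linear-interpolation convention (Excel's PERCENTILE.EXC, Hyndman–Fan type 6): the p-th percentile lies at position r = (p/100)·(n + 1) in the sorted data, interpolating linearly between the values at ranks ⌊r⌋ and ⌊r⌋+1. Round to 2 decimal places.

4.40

Sorted: 4.2, 4.3, 4.5, 5.3, 5.4, 6.2, 6.5, 6.7, 7.4, 8.4, 10.1, 10.2, 12.9, 13.9, 14.1, 14.4, 15.0, 15.3, 15.4, 15.7, 15.8, 16.0, 16.3, 17.1.
n = 24.
r = (10/100)·(24 + 1) = 2.5.
Rank 2 is 4.3 and rank 3 is 4.5.
Interpolate: 4.3 + 0.5·(4.5 − 4.3) = 4.3 + 0.5·0.2 = 4.4.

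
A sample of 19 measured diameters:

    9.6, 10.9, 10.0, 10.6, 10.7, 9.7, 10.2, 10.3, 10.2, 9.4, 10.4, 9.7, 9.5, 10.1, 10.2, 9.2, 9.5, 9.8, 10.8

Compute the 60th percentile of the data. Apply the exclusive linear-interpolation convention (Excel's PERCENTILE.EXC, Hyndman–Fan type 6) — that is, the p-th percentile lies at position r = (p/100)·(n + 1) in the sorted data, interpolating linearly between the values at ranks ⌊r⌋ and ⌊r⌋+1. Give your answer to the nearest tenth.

Sorted: 9.2, 9.4, 9.5, 9.5, 9.6, 9.7, 9.7, 9.8, 10.0, 10.1, 10.2, 10.2, 10.2, 10.3, 10.4, 10.6, 10.7, 10.8, 10.9.
n = 19.
r = (60/100)·(19 + 1) = 12.
r is an integer, so P60 is the value at rank 12: 10.2.

10.2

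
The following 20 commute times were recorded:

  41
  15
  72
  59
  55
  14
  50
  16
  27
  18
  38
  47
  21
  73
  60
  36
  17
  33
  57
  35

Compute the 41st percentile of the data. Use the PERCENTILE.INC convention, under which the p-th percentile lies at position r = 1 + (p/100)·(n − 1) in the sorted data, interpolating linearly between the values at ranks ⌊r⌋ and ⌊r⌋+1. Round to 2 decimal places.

Sorted: 14, 15, 16, 17, 18, 21, 27, 33, 35, 36, 38, 41, 47, 50, 55, 57, 59, 60, 72, 73.
n = 20.
r = 1 + (41/100)·(20 − 1) = 1 + 7.79 = 8.79.
Rank 8 is 33 and rank 9 is 35.
Interpolate: 33 + 0.79·(35 − 33) = 33 + 0.79·2 = 34.58.

34.58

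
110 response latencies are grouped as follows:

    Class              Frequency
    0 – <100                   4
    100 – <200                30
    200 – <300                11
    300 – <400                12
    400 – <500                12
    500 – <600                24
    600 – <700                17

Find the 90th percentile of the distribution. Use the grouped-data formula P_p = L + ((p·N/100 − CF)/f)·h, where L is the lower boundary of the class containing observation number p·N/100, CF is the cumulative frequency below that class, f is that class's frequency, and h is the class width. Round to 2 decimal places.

635.29

N = 110; target position k = 90/100 · 110 = 99.
Cumulative frequencies: 4, 34, 45, 57, 69, 93, 110.
Observation 99 falls in the class 600 – <700.
L = 600, CF = 93, f = 17, h = 100.
P90 = 600 + ((99 − 93)/17)·100 = 600 + 35.2941 = 635.294.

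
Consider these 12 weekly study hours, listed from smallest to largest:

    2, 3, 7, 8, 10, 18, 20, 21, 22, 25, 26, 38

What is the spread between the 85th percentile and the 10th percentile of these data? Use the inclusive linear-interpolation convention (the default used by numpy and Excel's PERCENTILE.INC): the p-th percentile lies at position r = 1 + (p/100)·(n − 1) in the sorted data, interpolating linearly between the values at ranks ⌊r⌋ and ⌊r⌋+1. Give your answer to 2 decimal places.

21.95

n = 12.
P10: r = 2.1; ranks 2–3 are 3, 7; interpolating gives 3.4.
P85: r = 10.35; ranks 10–11 are 25, 26; interpolating gives 25.35.
Difference: 25.35 − 3.4 = 21.95.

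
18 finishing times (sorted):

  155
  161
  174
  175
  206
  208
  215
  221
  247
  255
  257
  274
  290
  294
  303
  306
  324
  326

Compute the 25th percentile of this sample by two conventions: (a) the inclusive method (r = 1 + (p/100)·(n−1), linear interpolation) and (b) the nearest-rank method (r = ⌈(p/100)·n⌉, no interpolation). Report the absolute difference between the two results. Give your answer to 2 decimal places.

n = 18.
(a) r = 5.25; between ranks 5 (206) and 6 (208): 206.5.
(b) the nearest-rank method: rank 5 → 206.
|206.5 − 206| = 0.5.

0.50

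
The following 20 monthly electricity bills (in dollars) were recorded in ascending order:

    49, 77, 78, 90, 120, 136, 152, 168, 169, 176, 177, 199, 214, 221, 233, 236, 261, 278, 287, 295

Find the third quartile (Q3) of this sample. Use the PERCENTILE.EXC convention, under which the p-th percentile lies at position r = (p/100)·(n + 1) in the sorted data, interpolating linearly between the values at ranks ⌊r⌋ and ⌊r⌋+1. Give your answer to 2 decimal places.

235.25

n = 20.
r = (75/100)·(20 + 1) = 15.75.
Rank 15 is 233 and rank 16 is 236.
Interpolate: 233 + 0.75·(236 − 233) = 233 + 0.75·3 = 235.25.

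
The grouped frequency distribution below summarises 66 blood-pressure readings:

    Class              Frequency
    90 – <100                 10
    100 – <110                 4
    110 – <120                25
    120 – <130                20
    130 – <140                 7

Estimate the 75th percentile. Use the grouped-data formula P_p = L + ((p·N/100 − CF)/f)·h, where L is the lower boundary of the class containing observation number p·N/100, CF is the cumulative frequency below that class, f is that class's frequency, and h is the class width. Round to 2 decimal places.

125.25

N = 66; target position k = 75/100 · 66 = 49.5.
Cumulative frequencies: 10, 14, 39, 59, 66.
Observation 49.5 falls in the class 120 – <130.
L = 120, CF = 39, f = 20, h = 10.
P75 = 120 + ((49.5 − 39)/20)·10 = 120 + 5.25 = 125.25.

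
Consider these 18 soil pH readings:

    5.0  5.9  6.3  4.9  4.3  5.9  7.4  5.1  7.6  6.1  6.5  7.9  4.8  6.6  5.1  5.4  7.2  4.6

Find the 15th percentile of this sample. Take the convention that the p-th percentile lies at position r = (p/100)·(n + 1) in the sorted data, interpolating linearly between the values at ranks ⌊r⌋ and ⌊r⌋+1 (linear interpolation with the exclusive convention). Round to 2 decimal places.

Sorted: 4.3, 4.6, 4.8, 4.9, 5.0, 5.1, 5.1, 5.4, 5.9, 5.9, 6.1, 6.3, 6.5, 6.6, 7.2, 7.4, 7.6, 7.9.
n = 18.
r = (15/100)·(18 + 1) = 2.85.
Rank 2 is 4.6 and rank 3 is 4.8.
Interpolate: 4.6 + 0.85·(4.8 − 4.6) = 4.6 + 0.85·0.2 = 4.77.

4.77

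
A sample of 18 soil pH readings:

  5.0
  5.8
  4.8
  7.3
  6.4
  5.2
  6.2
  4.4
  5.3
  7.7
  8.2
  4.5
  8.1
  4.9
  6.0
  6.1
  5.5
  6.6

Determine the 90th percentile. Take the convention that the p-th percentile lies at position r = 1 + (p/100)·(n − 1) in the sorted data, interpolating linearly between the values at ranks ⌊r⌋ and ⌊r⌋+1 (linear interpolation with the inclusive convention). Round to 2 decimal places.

7.82

Sorted: 4.4, 4.5, 4.8, 4.9, 5.0, 5.2, 5.3, 5.5, 5.8, 6.0, 6.1, 6.2, 6.4, 6.6, 7.3, 7.7, 8.1, 8.2.
n = 18.
r = 1 + (90/100)·(18 − 1) = 1 + 15.3 = 16.3.
Rank 16 is 7.7 and rank 17 is 8.1.
Interpolate: 7.7 + 0.3·(8.1 − 7.7) = 7.7 + 0.3·0.4 = 7.82.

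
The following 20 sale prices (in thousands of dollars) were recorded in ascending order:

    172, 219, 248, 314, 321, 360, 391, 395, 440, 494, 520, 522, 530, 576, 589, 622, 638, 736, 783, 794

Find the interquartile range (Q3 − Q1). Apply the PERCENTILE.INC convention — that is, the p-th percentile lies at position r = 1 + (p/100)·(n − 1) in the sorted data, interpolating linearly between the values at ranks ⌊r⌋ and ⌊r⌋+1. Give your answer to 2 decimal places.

247.00

n = 20.
P25: r = 5.75; ranks 5–6 are 321, 360; interpolating gives 350.25.
P75: r = 15.25; ranks 15–16 are 589, 622; interpolating gives 597.25.
Difference: 597.25 − 350.25 = 247.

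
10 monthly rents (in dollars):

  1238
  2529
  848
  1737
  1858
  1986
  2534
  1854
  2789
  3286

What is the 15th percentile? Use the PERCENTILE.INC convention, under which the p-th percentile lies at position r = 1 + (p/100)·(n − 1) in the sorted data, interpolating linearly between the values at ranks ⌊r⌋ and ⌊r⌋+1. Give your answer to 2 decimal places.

Sorted: 848, 1238, 1737, 1854, 1858, 1986, 2529, 2534, 2789, 3286.
n = 10.
r = 1 + (15/100)·(10 − 1) = 1 + 1.35 = 2.35.
Rank 2 is 1238 and rank 3 is 1737.
Interpolate: 1238 + 0.35·(1737 − 1238) = 1238 + 0.35·499 = 1412.65.

1412.65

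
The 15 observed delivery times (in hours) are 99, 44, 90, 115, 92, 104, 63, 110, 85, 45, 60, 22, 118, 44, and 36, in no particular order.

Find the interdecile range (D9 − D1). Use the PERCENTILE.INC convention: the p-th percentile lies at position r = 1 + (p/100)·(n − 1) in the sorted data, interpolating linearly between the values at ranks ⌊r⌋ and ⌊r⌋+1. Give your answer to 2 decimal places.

Sorted: 22, 36, 44, 44, 45, 60, 63, 85, 90, 92, 99, 104, 110, 115, 118.
n = 15.
P10: r = 2.4; ranks 2–3 are 36, 44; interpolating gives 39.2.
P90: r = 13.6; ranks 13–14 are 110, 115; interpolating gives 113.
Difference: 113 − 39.2 = 73.8.

73.80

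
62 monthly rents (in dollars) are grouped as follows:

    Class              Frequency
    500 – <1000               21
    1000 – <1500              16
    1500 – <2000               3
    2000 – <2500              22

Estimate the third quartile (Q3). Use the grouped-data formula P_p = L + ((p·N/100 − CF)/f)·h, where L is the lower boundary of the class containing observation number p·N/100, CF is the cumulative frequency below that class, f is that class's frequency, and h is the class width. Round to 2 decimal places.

2147.73

N = 62; target position k = 75/100 · 62 = 46.5.
Cumulative frequencies: 21, 37, 40, 62.
Observation 46.5 falls in the class 2000 – <2500.
L = 2000, CF = 40, f = 22, h = 500.
P75 = 2000 + ((46.5 − 40)/22)·500 = 2000 + 147.727 = 2147.73.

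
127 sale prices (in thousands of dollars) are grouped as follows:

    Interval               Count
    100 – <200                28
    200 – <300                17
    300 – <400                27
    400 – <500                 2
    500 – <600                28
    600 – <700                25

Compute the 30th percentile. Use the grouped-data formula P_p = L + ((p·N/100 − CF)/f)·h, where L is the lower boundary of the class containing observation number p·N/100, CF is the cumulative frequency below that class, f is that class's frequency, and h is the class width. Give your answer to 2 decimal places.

N = 127; target position k = 30/100 · 127 = 38.1.
Cumulative frequencies: 28, 45, 72, 74, 102, 127.
Observation 38.1 falls in the class 200 – <300.
L = 200, CF = 28, f = 17, h = 100.
P30 = 200 + ((38.1 − 28)/17)·100 = 200 + 59.4118 = 259.412.

259.41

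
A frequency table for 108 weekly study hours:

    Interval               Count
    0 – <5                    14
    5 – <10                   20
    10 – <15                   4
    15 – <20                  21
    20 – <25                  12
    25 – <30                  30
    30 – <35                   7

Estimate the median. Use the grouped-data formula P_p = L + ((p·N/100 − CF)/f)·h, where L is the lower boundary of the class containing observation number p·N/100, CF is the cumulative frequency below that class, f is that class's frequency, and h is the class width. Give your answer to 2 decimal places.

N = 108; target position k = 50/100 · 108 = 54.
Cumulative frequencies: 14, 34, 38, 59, 71, 101, 108.
Observation 54 falls in the class 15 – <20.
L = 15, CF = 38, f = 21, h = 5.
P50 = 15 + ((54 − 38)/21)·5 = 15 + 3.80952 = 18.8095.

18.81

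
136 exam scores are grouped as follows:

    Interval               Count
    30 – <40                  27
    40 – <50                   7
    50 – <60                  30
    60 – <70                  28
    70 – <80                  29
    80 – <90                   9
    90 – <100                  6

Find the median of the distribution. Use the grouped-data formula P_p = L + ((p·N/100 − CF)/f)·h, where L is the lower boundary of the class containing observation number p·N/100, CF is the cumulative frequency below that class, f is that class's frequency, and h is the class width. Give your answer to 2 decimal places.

N = 136; target position k = 50/100 · 136 = 68.
Cumulative frequencies: 27, 34, 64, 92, 121, 130, 136.
Observation 68 falls in the class 60 – <70.
L = 60, CF = 64, f = 28, h = 10.
P50 = 60 + ((68 − 64)/28)·10 = 60 + 1.42857 = 61.4286.

61.43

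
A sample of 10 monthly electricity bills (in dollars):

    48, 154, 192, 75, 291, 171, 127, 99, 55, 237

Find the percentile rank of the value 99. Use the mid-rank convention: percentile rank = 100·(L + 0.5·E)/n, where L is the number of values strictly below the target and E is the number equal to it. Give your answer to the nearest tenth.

Sorted: 48, 55, 75, 99, 127, 154, 171, 192, 237, 291.
Count below 99: L = 3; count equal: E = 1; n = 10.
Percentile rank = 100·(3 + 0.5·1)/10 = 100·3.5/10 = 35.

35.0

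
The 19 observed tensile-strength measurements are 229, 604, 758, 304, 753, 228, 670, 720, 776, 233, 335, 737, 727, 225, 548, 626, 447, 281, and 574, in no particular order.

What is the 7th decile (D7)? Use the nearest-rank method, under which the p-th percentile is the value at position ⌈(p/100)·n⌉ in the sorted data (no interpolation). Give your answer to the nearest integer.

720

Sorted: 225, 228, 229, 233, 281, 304, 335, 447, 548, 574, 604, 626, 670, 720, 727, 737, 753, 758, 776.
n = 19.
Position = ⌈70/100 · 19⌉ = ⌈13.3⌉ = 14.
The value at rank 14 is 720.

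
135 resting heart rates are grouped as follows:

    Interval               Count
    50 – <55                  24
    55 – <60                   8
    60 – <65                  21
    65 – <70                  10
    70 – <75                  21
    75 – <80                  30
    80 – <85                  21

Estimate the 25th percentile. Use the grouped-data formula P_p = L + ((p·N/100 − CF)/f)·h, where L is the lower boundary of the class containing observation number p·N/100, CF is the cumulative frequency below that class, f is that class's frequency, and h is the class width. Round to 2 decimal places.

N = 135; target position k = 25/100 · 135 = 33.75.
Cumulative frequencies: 24, 32, 53, 63, 84, 114, 135.
Observation 33.75 falls in the class 60 – <65.
L = 60, CF = 32, f = 21, h = 5.
P25 = 60 + ((33.75 − 32)/21)·5 = 60 + 0.416667 = 60.4167.

60.42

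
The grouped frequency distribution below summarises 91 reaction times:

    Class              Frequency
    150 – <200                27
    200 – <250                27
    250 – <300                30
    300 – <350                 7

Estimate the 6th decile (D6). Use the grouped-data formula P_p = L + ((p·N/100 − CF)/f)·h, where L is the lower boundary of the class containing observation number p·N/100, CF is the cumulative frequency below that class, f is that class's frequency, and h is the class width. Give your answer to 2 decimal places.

251.00

N = 91; target position k = 60/100 · 91 = 54.6.
Cumulative frequencies: 27, 54, 84, 91.
Observation 54.6 falls in the class 250 – <300.
L = 250, CF = 54, f = 30, h = 50.
P60 = 250 + ((54.6 − 54)/30)·50 = 250 + 1 = 251.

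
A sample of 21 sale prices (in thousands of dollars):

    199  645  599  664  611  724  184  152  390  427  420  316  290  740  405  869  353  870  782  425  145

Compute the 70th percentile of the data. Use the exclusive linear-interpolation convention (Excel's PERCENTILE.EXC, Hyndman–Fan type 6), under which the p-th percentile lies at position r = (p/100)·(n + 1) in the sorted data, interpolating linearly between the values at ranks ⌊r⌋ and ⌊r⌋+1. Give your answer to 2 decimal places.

Sorted: 145, 152, 184, 199, 290, 316, 353, 390, 405, 420, 425, 427, 599, 611, 645, 664, 724, 740, 782, 869, 870.
n = 21.
r = (70/100)·(21 + 1) = 15.4.
Rank 15 is 645 and rank 16 is 664.
Interpolate: 645 + 0.4·(664 − 645) = 645 + 0.4·19 = 652.6.

652.60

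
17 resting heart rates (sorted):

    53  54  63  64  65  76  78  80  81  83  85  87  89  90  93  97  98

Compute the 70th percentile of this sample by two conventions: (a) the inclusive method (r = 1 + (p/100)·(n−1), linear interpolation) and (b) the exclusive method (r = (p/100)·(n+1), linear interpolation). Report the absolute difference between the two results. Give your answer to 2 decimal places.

n = 17.
(a) r = 12.2; between ranks 12 (87) and 13 (89): 87.4.
(b) r = 12.6; between ranks 12 (87) and 13 (89): 88.2.
|87.4 − 88.2| = 0.8.

0.80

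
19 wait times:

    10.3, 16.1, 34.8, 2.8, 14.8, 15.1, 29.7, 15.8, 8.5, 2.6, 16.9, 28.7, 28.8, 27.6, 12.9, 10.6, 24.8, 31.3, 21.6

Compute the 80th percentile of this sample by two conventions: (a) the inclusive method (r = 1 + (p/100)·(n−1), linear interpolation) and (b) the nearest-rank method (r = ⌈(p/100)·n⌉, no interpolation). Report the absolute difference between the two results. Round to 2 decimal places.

0.06

Sorted: 2.6, 2.8, 8.5, 10.3, 10.6, 12.9, 14.8, 15.1, 15.8, 16.1, 16.9, 21.6, 24.8, 27.6, 28.7, 28.8, 29.7, 31.3, 34.8.
n = 19.
(a) r = 15.4; between ranks 15 (28.7) and 16 (28.8): 28.74.
(b) the nearest-rank method: rank 16 → 28.8.
|28.74 − 28.8| = 0.06.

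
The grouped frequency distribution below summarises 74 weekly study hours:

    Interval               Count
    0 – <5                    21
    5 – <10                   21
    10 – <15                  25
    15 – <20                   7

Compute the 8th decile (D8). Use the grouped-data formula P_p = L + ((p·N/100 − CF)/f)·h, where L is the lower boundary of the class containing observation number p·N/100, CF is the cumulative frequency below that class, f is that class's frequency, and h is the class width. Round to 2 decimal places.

13.44

N = 74; target position k = 80/100 · 74 = 59.2.
Cumulative frequencies: 21, 42, 67, 74.
Observation 59.2 falls in the class 10 – <15.
L = 10, CF = 42, f = 25, h = 5.
P80 = 10 + ((59.2 − 42)/25)·5 = 10 + 3.44 = 13.44.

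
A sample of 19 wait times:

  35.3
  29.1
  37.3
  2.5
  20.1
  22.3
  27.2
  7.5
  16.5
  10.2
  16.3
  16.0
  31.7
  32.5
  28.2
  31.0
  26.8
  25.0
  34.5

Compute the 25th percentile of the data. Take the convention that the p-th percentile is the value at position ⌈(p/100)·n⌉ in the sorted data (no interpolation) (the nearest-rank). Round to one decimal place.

Sorted: 2.5, 7.5, 10.2, 16.0, 16.3, 16.5, 20.1, 22.3, 25.0, 26.8, 27.2, 28.2, 29.1, 31.0, 31.7, 32.5, 34.5, 35.3, 37.3.
n = 19.
Position = ⌈25/100 · 19⌉ = ⌈4.75⌉ = 5.
The value at rank 5 is 16.3.

16.3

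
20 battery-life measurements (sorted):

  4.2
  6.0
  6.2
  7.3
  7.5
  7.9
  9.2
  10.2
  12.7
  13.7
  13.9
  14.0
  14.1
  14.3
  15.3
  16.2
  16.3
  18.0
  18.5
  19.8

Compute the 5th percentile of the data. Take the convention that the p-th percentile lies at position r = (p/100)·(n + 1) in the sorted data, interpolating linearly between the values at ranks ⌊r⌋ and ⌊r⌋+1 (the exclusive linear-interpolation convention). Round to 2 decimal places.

4.29

n = 20.
r = (5/100)·(20 + 1) = 1.05.
Rank 1 is 4.2 and rank 2 is 6.0.
Interpolate: 4.2 + 0.05·(6.0 − 4.2) = 4.2 + 0.05·1.8 = 4.29.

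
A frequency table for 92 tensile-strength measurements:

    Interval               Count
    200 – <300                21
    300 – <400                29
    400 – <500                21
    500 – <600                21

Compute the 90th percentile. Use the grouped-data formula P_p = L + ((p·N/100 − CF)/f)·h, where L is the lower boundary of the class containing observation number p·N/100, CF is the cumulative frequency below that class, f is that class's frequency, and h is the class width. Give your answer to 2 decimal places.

556.19

N = 92; target position k = 90/100 · 92 = 82.8.
Cumulative frequencies: 21, 50, 71, 92.
Observation 82.8 falls in the class 500 – <600.
L = 500, CF = 71, f = 21, h = 100.
P90 = 500 + ((82.8 − 71)/21)·100 = 500 + 56.1905 = 556.19.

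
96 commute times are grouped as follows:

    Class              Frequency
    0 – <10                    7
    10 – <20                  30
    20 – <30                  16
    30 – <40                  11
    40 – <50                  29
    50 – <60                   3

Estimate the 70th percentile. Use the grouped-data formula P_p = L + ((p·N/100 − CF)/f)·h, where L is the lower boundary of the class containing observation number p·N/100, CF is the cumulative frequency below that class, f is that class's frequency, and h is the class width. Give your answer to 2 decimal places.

41.10

N = 96; target position k = 70/100 · 96 = 67.2.
Cumulative frequencies: 7, 37, 53, 64, 93, 96.
Observation 67.2 falls in the class 40 – <50.
L = 40, CF = 64, f = 29, h = 10.
P70 = 40 + ((67.2 − 64)/29)·10 = 40 + 1.10345 = 41.1034.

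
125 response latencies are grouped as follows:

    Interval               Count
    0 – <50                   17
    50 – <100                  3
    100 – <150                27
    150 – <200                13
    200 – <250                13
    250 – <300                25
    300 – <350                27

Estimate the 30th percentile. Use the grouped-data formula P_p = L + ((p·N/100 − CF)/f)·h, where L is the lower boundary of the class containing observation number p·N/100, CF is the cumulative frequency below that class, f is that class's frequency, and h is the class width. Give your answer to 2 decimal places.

N = 125; target position k = 30/100 · 125 = 37.5.
Cumulative frequencies: 17, 20, 47, 60, 73, 98, 125.
Observation 37.5 falls in the class 100 – <150.
L = 100, CF = 20, f = 27, h = 50.
P30 = 100 + ((37.5 − 20)/27)·50 = 100 + 32.4074 = 132.407.

132.41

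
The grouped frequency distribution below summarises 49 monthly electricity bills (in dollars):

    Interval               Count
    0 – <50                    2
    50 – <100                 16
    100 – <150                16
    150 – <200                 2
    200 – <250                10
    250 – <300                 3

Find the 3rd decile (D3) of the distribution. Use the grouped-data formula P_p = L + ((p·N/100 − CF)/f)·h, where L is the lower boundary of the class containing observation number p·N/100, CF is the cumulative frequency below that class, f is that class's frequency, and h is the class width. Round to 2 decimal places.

89.69

N = 49; target position k = 30/100 · 49 = 14.7.
Cumulative frequencies: 2, 18, 34, 36, 46, 49.
Observation 14.7 falls in the class 50 – <100.
L = 50, CF = 2, f = 16, h = 50.
P30 = 50 + ((14.7 − 2)/16)·50 = 50 + 39.6875 = 89.6875.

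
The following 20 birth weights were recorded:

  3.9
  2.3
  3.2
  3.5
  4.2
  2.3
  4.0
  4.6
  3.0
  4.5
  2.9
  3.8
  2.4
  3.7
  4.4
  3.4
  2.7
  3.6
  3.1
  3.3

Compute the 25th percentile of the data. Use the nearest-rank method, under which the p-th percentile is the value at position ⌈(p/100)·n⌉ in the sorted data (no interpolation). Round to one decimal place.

2.9

Sorted: 2.3, 2.3, 2.4, 2.7, 2.9, 3.0, 3.1, 3.2, 3.3, 3.4, 3.5, 3.6, 3.7, 3.8, 3.9, 4.0, 4.2, 4.4, 4.5, 4.6.
n = 20.
Position = ⌈25/100 · 20⌉ = ⌈5⌉ = 5.
The value at rank 5 is 2.9.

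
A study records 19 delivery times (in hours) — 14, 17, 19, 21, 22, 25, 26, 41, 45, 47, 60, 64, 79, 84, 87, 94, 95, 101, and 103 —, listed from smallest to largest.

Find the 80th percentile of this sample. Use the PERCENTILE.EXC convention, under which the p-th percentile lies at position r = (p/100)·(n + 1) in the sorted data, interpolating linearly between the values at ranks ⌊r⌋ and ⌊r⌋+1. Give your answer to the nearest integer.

94

n = 19.
r = (80/100)·(19 + 1) = 16.
r is an integer, so P80 is the value at rank 16: 94.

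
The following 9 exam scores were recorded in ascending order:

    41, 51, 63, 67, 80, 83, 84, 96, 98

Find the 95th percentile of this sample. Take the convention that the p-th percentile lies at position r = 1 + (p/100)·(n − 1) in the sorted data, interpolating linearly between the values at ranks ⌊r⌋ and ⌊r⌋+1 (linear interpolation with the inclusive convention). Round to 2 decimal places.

97.20

n = 9.
r = 1 + (95/100)·(9 − 1) = 1 + 7.6 = 8.6.
Rank 8 is 96 and rank 9 is 98.
Interpolate: 96 + 0.6·(98 − 96) = 96 + 0.6·2 = 97.2.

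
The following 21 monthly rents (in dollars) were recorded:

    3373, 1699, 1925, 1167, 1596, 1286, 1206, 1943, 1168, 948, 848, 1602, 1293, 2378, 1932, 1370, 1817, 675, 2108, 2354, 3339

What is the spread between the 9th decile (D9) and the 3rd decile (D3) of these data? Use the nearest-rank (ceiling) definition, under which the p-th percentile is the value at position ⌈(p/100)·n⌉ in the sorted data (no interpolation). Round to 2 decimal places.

Sorted: 675, 848, 948, 1167, 1168, 1206, 1286, 1293, 1370, 1596, 1602, 1699, 1817, 1925, 1932, 1943, 2108, 2354, 2378, 3339, 3373.
n = 21.
P30: rank ⌈30/100·21⌉ = 7 → 1286.
P90: rank ⌈90/100·21⌉ = 19 → 2378.
Difference: 2378 − 1286 = 1092.

1092.00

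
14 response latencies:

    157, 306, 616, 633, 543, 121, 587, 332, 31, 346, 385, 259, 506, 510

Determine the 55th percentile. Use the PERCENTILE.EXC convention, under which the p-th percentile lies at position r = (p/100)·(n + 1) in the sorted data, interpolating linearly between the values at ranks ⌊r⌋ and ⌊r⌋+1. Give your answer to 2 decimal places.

Sorted: 31, 121, 157, 259, 306, 332, 346, 385, 506, 510, 543, 587, 616, 633.
n = 14.
r = (55/100)·(14 + 1) = 8.25.
Rank 8 is 385 and rank 9 is 506.
Interpolate: 385 + 0.25·(506 − 385) = 385 + 0.25·121 = 415.25.

415.25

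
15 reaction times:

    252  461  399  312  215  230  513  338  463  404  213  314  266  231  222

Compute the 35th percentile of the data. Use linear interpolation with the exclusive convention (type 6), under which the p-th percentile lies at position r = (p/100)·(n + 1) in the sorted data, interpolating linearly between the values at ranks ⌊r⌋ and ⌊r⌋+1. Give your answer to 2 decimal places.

243.60

Sorted: 213, 215, 222, 230, 231, 252, 266, 312, 314, 338, 399, 404, 461, 463, 513.
n = 15.
r = (35/100)·(15 + 1) = 5.6.
Rank 5 is 231 and rank 6 is 252.
Interpolate: 231 + 0.6·(252 − 231) = 231 + 0.6·21 = 243.6.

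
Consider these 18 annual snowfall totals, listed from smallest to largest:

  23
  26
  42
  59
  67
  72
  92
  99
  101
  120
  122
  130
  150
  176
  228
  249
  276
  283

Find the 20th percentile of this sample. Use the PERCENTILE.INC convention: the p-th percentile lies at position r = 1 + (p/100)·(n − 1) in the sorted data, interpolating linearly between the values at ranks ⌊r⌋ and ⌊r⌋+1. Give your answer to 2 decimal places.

62.20

n = 18.
r = 1 + (20/100)·(18 − 1) = 1 + 3.4 = 4.4.
Rank 4 is 59 and rank 5 is 67.
Interpolate: 59 + 0.4·(67 − 59) = 59 + 0.4·8 = 62.2.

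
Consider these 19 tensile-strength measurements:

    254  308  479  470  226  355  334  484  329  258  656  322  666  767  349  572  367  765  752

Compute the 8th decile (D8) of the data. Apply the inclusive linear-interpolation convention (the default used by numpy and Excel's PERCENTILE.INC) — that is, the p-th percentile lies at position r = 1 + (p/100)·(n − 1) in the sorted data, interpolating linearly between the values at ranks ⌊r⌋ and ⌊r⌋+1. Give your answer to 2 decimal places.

660.00

Sorted: 226, 254, 258, 308, 322, 329, 334, 349, 355, 367, 470, 479, 484, 572, 656, 666, 752, 765, 767.
n = 19.
r = 1 + (80/100)·(19 − 1) = 1 + 14.4 = 15.4.
Rank 15 is 656 and rank 16 is 666.
Interpolate: 656 + 0.4·(666 − 656) = 656 + 0.4·10 = 660.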